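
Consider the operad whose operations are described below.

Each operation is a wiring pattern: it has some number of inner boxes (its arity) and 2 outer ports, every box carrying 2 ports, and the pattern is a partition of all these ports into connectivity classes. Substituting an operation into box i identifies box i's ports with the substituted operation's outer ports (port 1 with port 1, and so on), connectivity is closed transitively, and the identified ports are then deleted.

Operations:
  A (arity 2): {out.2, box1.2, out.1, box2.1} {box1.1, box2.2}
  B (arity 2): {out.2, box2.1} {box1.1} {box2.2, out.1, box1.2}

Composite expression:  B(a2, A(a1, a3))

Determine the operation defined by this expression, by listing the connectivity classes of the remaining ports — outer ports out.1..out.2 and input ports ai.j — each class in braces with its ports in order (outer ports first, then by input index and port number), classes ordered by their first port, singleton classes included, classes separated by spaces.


{out.1, out.2, a1.2, a2.2, a3.1} {a1.1, a3.2} {a2.1}


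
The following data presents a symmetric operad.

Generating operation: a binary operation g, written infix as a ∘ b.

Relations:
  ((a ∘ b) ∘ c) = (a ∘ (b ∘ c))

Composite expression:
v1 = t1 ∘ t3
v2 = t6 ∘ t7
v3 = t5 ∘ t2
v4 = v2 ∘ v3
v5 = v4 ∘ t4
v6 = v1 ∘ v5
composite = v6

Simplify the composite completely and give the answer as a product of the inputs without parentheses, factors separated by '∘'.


Key point: g is associative — brackets drop, the t-order remains.
(t1 ∘ t3) linearizes to t1 ∘ t3
(t6 ∘ t7) linearizes to t6 ∘ t7
(t5 ∘ t2) linearizes to t5 ∘ t2
((t6 ∘ t7) ∘ (t5 ∘ t2)) linearizes to t6 ∘ t7 ∘ t5 ∘ t2
(((t6 ∘ t7) ∘ (t5 ∘ t2)) ∘ t4) linearizes to t6 ∘ t7 ∘ t5 ∘ t2 ∘ t4
((t1 ∘ t3) ∘ (((t6 ∘ t7) ∘ (t5 ∘ t2)) ∘ t4)) linearizes to t1 ∘ t3 ∘ t6 ∘ t7 ∘ t5 ∘ t2 ∘ t4

t1 ∘ t3 ∘ t6 ∘ t7 ∘ t5 ∘ t2 ∘ t4


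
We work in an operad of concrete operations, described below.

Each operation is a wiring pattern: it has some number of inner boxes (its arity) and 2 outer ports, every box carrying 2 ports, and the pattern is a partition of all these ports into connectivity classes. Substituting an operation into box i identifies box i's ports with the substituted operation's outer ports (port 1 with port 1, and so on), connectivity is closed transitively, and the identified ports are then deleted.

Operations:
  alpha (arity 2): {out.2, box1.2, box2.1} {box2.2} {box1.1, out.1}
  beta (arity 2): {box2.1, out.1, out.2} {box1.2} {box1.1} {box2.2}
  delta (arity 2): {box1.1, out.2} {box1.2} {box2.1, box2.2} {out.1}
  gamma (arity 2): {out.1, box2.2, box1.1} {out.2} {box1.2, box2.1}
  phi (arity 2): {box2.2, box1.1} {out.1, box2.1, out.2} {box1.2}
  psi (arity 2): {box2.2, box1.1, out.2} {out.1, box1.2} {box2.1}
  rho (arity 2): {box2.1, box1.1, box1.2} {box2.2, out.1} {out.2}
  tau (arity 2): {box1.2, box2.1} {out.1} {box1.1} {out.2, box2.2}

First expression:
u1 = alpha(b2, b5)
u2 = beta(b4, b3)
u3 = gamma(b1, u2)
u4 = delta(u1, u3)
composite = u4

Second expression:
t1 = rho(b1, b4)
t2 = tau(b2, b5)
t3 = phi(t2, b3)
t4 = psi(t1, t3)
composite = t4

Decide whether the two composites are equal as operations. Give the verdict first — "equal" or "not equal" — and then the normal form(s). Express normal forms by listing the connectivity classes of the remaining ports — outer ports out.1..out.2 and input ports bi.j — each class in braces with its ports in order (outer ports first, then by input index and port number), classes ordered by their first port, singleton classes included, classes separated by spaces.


not equal — first {out.1} {out.2, b2.1} {b1.1, b1.2, b3.1} {b2.2, b5.1} {b3.2} {b4.1} {b4.2} {b5.2}, second {out.1} {out.2, b3.1, b4.2} {b1.1, b1.2, b4.1} {b2.1} {b2.2, b5.1} {b3.2} {b5.2}

Reducing the first expression gives {out.1} {out.2, b2.1} {b1.1, b1.2, b3.1} {b2.2, b5.1} {b3.2} {b4.1} {b4.2} {b5.2}
Reducing the second expression gives {out.1} {out.2, b3.1, b4.2} {b1.1, b1.2, b4.1} {b2.1} {b2.2, b5.1} {b3.2} {b5.2}
Different reductions; not equal.


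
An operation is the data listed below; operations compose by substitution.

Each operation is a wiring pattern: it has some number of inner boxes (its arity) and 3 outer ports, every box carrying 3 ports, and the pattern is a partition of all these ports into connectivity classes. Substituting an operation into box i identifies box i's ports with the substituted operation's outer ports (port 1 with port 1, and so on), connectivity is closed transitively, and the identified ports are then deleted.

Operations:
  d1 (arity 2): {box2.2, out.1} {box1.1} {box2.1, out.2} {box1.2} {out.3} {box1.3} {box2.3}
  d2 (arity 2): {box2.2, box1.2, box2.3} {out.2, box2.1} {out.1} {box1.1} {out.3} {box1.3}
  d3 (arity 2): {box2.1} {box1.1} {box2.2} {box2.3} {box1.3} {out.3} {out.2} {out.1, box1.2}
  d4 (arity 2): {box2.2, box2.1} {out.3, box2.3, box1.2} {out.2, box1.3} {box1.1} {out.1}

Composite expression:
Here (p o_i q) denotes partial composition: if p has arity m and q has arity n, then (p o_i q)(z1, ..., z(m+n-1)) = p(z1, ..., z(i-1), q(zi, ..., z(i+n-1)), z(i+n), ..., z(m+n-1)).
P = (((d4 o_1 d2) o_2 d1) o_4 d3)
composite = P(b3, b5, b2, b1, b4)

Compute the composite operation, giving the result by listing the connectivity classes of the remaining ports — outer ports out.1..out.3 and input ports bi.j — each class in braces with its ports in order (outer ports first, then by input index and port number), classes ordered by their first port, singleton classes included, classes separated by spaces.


{out.1} {out.2} {out.3, b2.2} {b1.1} {b1.2} {b1.3} {b2.1, b3.2} {b2.3} {b3.1} {b3.3} {b4.1} {b4.2} {b4.3} {b5.1} {b5.2} {b5.3}

Reachability decides: close wires over d4-identified ports.
the subtree at d1 composes to {out.1, b2.2} {out.2, b2.1} {out.3} {b2.3} {b5.1} {b5.2} {b5.3} on (b5, b2); out.j = own outer ports
the subtree at d2 composes to {out.1} {out.2, b2.2} {out.3} {b2.1, b3.2} {b2.3} {b3.1} {b3.3} {b5.1} {b5.2} {b5.3} on (b3, b5, b2); out.j = own outer ports
the subtree at d3 composes to {out.1, b1.2} {out.2} {out.3} {b1.1} {b1.3} {b4.1} {b4.2} {b4.3} on (b1, b4); out.j = own outer ports
the subtree at d4 composes to {out.1} {out.2} {out.3, b2.2} {b1.1} {b1.2} {b1.3} {b2.1, b3.2} {b2.3} {b3.1} {b3.3} {b4.1} {b4.2} {b4.3} {b5.1} {b5.2} {b5.3} on (b3, b5, b2, b1, b4); out.j = own outer ports


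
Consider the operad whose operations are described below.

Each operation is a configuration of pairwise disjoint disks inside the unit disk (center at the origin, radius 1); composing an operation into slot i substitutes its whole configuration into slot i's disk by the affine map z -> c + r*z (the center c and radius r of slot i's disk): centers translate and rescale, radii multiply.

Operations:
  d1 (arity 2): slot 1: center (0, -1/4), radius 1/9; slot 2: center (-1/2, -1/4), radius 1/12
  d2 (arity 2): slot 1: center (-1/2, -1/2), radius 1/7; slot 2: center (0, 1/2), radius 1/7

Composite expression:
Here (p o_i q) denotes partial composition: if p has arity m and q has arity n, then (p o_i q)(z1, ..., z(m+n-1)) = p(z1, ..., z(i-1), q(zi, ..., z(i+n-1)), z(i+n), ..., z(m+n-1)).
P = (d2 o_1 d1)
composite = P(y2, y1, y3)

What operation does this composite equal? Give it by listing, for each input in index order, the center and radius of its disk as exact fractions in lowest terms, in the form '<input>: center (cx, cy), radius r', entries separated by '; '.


Each y-disk chains the slot maps above it in d2; radii multiply.
y2: after 2 affine steps, its disk has center (-1/2, -15/28), radius 1/63
y1: after 2 affine steps, its disk has center (-4/7, -15/28), radius 1/84
y3: after 1 affine step, its disk has center (0, 1/2), radius 1/7

y1: center (-4/7, -15/28), radius 1/84; y2: center (-1/2, -15/28), radius 1/63; y3: center (0, 1/2), radius 1/7


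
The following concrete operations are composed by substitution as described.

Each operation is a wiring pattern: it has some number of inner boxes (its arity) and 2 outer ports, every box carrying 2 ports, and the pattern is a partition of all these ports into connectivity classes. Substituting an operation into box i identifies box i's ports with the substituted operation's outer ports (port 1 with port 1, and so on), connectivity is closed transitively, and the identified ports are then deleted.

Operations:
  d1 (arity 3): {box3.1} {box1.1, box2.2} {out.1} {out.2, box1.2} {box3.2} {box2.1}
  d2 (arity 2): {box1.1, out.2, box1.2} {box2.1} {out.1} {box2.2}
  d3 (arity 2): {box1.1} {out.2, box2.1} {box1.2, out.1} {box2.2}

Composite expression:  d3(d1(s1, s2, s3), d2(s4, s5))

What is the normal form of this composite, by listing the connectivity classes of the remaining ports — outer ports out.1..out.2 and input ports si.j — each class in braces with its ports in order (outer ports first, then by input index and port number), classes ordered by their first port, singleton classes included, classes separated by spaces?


{out.1, s1.2} {out.2} {s1.1, s2.2} {s2.1} {s3.1} {s3.2} {s4.1, s4.2} {s5.1} {s5.2}

Treat the ports identified at d3 as solder joints: merge, then drop.
after d1, the pattern on (s1, s2, s3) reads {out.1} {out.2, s1.2} {s1.1, s2.2} {s2.1} {s3.1} {s3.2} (out.j = its outer ports)
after d2, the pattern on (s4, s5) reads {out.1} {out.2, s4.1, s4.2} {s5.1} {s5.2} (out.j = its outer ports)
after d3, the pattern on (s1, s2, s3, s4, s5) reads {out.1, s1.2} {out.2} {s1.1, s2.2} {s2.1} {s3.1} {s3.2} {s4.1, s4.2} {s5.1} {s5.2} (out.j = its outer ports)


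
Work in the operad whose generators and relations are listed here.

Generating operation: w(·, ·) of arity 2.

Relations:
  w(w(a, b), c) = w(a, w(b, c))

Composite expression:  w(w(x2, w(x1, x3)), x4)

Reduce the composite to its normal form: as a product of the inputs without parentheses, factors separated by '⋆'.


x2 ⋆ x1 ⋆ x3 ⋆ x4

Associativity of w dissolves the nesting; only the x-input order survives.
w(x1, x3) reduces to x1 ⋆ x3
w(x2, w(x1, x3)) reduces to x2 ⋆ x1 ⋆ x3
w(w(x2, w(x1, x3)), x4) reduces to x2 ⋆ x1 ⋆ x3 ⋆ x4


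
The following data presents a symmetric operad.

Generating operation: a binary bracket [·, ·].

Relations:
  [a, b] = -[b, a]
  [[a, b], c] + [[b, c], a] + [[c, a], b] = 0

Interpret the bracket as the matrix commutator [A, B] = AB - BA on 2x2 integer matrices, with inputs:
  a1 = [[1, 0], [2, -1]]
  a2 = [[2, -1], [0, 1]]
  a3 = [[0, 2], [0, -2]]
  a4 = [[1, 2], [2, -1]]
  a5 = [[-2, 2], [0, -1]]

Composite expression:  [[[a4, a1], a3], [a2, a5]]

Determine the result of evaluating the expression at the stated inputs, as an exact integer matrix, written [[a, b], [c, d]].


[[0, 0], [0, 0]]

[a4, a1] = [[4, -4], [0, -4]]
[[a4, a1], a3] = [[0, 24], [0, 0]]
[a2, a5] = [[0, 1], [0, 0]]
[[[a4, a1], a3], [a2, a5]] = [[0, 0], [0, 0]]


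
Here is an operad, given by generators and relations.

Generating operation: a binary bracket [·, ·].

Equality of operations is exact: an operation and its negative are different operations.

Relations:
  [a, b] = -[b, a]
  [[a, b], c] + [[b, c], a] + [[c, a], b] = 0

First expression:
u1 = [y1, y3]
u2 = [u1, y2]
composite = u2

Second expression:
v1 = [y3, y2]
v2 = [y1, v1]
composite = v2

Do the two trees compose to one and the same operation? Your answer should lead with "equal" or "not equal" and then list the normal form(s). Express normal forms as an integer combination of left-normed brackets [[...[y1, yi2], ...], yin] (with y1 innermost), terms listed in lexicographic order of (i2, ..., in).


not equal: they reduce to [[y1, y3], y2] and -[[y1, y2], y3] + [[y1, y3], y2]

Normal form of the first expression: [[y1, y3], y2]
Normal form of the second expression: -[[y1, y2], y3] + [[y1, y3], y2]
The forms do not match — not equal.


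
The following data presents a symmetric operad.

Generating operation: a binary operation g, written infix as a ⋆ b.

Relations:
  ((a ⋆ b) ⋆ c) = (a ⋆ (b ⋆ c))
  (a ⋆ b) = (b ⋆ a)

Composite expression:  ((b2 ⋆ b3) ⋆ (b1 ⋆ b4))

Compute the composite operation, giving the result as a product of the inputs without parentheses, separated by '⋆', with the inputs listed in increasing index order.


b1 ⋆ b2 ⋆ b3 ⋆ b4

Key point: g commutes, so take the b-inputs in any fixed order.
(b2 ⋆ b3) unparenthesizes to b2 ⋆ b3
(b1 ⋆ b4) unparenthesizes to b1 ⋆ b4
((b2 ⋆ b3) ⋆ (b1 ⋆ b4)) unparenthesizes to b2 ⋆ b3 ⋆ b1 ⋆ b4
sorting the factors by input index: b1 ⋆ b2 ⋆ b3 ⋆ b4


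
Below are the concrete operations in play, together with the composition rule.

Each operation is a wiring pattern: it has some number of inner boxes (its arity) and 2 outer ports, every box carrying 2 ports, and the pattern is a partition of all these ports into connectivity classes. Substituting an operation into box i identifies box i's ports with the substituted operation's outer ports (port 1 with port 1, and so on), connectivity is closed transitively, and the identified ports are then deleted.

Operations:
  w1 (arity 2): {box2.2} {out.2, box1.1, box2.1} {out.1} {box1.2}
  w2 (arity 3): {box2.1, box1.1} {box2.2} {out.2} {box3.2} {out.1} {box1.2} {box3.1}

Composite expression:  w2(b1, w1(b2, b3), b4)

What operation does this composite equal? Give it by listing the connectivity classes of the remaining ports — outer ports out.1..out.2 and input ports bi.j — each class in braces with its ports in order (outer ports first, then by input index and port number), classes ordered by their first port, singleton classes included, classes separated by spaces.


{out.1} {out.2} {b1.1} {b1.2} {b2.1, b3.1} {b2.2} {b3.2} {b4.1} {b4.2}

After gluing at w2, chains via deleted ports link the b-ports.
through w1, on inputs (b2, b3): {out.1} {out.2, b2.1, b3.1} {b2.2} {b3.2} (out.j = stage outer ports)
through w2, on inputs (b1, b2, b3, b4): {out.1} {out.2} {b1.1} {b1.2} {b2.1, b3.1} {b2.2} {b3.2} {b4.1} {b4.2} (out.j = stage outer ports)


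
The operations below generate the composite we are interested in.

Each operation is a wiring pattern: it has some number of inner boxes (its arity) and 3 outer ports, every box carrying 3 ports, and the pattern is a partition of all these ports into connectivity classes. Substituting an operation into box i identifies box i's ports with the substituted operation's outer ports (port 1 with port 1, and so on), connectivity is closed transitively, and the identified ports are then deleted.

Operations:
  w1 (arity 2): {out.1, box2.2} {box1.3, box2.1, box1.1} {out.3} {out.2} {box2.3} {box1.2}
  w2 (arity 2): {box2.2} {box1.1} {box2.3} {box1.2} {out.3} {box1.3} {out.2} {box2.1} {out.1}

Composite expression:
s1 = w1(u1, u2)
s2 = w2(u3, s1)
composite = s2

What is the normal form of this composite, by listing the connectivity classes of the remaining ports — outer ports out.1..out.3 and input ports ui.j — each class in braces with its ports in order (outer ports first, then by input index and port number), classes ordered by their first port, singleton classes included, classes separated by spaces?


{out.1} {out.2} {out.3} {u1.1, u1.3, u2.1} {u1.2} {u2.2} {u2.3} {u3.1} {u3.2} {u3.3}


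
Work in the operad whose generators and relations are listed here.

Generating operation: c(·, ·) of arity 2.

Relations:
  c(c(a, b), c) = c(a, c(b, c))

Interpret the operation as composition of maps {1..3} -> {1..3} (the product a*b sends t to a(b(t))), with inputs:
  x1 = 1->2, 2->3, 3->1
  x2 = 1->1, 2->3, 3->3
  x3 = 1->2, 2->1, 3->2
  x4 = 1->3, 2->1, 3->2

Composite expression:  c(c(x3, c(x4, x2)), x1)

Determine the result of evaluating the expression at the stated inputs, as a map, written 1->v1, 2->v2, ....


1->1, 2->1, 3->2

c(x4, x2) = 1->3, 2->2, 3->2
c(x3, c(x4, x2)) = 1->2, 2->1, 3->1
c(c(x3, c(x4, x2)), x1) = 1->1, 2->1, 3->2


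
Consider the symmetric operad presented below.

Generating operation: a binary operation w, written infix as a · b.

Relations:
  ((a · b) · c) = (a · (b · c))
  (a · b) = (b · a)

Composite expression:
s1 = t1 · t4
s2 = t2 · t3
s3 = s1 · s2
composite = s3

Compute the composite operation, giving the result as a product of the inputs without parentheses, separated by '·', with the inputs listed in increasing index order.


With w associative and commutative, the t-input set is all that matters.
(t1 · t4) collapses to t1 · t4
(t2 · t3) collapses to t2 · t3
((t1 · t4) · (t2 · t3)) collapses to t1 · t4 · t2 · t3
putting the inputs in ascending order: t1 · t2 · t3 · t4

t1 · t2 · t3 · t4


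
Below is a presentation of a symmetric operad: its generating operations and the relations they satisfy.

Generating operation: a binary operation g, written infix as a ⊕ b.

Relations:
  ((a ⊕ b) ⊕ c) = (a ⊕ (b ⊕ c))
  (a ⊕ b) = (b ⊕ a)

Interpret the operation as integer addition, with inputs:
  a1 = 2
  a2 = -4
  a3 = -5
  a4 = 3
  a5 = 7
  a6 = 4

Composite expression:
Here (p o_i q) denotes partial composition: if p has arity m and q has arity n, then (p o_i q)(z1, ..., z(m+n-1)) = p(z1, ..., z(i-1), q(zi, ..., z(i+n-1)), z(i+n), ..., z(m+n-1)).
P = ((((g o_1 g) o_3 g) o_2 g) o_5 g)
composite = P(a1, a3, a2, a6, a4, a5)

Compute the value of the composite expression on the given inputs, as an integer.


7

(a3 ⊕ a2) = -9
(a1 ⊕ (a3 ⊕ a2)) = -7
(a4 ⊕ a5) = 10
(a6 ⊕ (a4 ⊕ a5)) = 14
((a1 ⊕ (a3 ⊕ a2)) ⊕ (a6 ⊕ (a4 ⊕ a5))) = 7


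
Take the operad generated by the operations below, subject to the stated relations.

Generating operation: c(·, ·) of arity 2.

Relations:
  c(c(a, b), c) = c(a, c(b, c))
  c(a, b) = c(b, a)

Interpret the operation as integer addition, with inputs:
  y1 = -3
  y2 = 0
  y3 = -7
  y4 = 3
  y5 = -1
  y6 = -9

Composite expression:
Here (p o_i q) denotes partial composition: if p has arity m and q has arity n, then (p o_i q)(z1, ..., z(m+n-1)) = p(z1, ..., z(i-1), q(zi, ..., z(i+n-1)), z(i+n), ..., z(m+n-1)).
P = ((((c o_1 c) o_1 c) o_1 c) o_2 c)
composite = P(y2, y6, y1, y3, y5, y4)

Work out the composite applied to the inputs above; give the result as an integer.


-17


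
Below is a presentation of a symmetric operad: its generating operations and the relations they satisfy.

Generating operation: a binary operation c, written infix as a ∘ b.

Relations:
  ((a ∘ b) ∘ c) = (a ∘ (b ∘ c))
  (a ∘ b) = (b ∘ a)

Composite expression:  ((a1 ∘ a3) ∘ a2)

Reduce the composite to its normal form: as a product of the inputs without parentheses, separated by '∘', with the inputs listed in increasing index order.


a1 ∘ a2 ∘ a3

Both nesting and order wash out for c; what remains is which a's occur.
(a1 ∘ a3) reduces to a1 ∘ a3
((a1 ∘ a3) ∘ a2) reduces to a1 ∘ a3 ∘ a2
putting the inputs in ascending order: a1 ∘ a2 ∘ a3


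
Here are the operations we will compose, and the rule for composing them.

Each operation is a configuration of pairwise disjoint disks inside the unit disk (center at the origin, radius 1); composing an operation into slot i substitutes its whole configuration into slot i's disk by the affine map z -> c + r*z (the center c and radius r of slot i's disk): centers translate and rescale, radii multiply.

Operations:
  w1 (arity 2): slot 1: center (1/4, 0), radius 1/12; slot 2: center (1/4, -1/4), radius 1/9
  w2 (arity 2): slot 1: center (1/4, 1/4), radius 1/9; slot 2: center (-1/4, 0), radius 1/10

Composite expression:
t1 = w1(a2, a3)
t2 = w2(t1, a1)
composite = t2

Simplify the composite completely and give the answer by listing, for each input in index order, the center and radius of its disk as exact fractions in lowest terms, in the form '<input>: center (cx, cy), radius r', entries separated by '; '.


Only the slot chain above each a matters under w2; compose those maps.
tracing a2 down its 2-map path: center (5/18, 1/4), radius 1/108
tracing a3 down its 2-map path: center (5/18, 2/9), radius 1/81
tracing a1 down its 1-map path: center (-1/4, 0), radius 1/10

a1: center (-1/4, 0), radius 1/10; a2: center (5/18, 1/4), radius 1/108; a3: center (5/18, 2/9), radius 1/81


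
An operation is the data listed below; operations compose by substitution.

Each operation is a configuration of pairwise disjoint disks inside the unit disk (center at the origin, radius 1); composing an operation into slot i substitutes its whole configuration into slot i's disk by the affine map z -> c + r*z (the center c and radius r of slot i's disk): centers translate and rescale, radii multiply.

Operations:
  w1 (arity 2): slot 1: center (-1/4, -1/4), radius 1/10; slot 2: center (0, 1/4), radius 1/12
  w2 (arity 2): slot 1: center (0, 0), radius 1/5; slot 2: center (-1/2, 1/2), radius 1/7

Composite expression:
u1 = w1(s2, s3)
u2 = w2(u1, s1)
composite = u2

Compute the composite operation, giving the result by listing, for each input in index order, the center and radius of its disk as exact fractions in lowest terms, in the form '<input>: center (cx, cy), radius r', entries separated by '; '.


s1: center (-1/2, 1/2), radius 1/7; s2: center (-1/20, -1/20), radius 1/50; s3: center (0, 1/20), radius 1/60

Follow each s-input down from w2: c' goes to c + r*c', radius to r*r'.
for s2, the 2-step affine chain lands on center (-1/20, -1/20), radius 1/50
for s3, the 2-step affine chain lands on center (0, 1/20), radius 1/60
for s1, the 1-step affine chain lands on center (-1/2, 1/2), radius 1/7


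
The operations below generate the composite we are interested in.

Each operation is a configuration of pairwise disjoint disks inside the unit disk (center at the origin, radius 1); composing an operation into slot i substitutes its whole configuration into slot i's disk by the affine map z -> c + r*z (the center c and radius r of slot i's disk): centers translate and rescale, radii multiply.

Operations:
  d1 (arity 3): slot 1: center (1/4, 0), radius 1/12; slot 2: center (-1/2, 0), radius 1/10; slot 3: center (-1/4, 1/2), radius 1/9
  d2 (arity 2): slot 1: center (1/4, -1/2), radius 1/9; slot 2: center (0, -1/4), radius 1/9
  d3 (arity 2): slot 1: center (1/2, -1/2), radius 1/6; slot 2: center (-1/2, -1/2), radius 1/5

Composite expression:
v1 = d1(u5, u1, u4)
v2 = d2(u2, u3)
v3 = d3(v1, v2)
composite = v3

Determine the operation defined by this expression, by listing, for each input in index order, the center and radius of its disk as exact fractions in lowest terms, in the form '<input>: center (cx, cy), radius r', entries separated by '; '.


Only the slot chain above each u matters under d3; compose those maps.
input u5: composing its 2 substitution steps yields center (13/24, -1/2), radius 1/72
input u1: composing its 2 substitution steps yields center (5/12, -1/2), radius 1/60
input u4: composing its 2 substitution steps yields center (11/24, -5/12), radius 1/54
input u2: composing its 2 substitution steps yields center (-9/20, -3/5), radius 1/45
input u3: composing its 2 substitution steps yields center (-1/2, -11/20), radius 1/45

u1: center (5/12, -1/2), radius 1/60; u2: center (-9/20, -3/5), radius 1/45; u3: center (-1/2, -11/20), radius 1/45; u4: center (11/24, -5/12), radius 1/54; u5: center (13/24, -1/2), radius 1/72


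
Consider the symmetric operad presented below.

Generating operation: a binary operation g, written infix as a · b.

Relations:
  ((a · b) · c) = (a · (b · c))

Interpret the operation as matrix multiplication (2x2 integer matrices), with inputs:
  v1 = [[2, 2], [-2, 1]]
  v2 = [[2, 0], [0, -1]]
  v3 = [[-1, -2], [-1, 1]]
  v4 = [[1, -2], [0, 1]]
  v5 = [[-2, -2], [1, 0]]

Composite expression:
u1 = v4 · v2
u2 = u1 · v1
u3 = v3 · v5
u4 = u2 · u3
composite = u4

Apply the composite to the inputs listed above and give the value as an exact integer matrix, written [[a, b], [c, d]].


(v4 · v2) = [[2, 2], [0, -1]]
((v4 · v2) · v1) = [[0, 6], [2, -1]]
(v3 · v5) = [[0, 2], [3, 2]]
(((v4 · v2) · v1) · (v3 · v5)) = [[18, 12], [-3, 2]]

[[18, 12], [-3, 2]]


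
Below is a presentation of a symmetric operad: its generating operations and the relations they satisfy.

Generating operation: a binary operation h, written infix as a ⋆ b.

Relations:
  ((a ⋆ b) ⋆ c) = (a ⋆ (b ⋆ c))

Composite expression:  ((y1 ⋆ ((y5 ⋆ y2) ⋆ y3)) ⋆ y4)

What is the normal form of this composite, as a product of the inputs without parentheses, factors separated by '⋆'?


Under associativity of h, the answer is the y's in reading order.
(y5 ⋆ y2) unparenthesizes to y5 ⋆ y2
((y5 ⋆ y2) ⋆ y3) unparenthesizes to y5 ⋆ y2 ⋆ y3
(y1 ⋆ ((y5 ⋆ y2) ⋆ y3)) unparenthesizes to y1 ⋆ y5 ⋆ y2 ⋆ y3
((y1 ⋆ ((y5 ⋆ y2) ⋆ y3)) ⋆ y4) unparenthesizes to y1 ⋆ y5 ⋆ y2 ⋆ y3 ⋆ y4

y1 ⋆ y5 ⋆ y2 ⋆ y3 ⋆ y4


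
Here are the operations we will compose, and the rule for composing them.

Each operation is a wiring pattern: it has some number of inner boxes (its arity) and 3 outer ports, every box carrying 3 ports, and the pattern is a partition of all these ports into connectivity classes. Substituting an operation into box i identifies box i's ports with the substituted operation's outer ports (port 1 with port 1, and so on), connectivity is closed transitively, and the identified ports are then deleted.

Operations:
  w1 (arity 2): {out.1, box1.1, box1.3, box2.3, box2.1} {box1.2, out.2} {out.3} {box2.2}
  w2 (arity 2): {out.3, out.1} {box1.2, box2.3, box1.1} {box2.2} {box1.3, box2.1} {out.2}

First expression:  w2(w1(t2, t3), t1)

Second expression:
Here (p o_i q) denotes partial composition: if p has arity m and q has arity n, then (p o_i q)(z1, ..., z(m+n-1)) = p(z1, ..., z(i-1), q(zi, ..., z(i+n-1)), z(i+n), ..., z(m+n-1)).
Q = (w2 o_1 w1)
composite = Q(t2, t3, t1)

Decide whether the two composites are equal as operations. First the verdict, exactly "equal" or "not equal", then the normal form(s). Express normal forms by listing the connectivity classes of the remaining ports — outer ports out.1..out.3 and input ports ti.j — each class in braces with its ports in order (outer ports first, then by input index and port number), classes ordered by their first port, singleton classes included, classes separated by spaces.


In normal form, the first expression is {out.1, out.3} {out.2} {t1.1} {t1.2} {t1.3, t2.1, t2.2, t2.3, t3.1, t3.3} {t3.2}
In normal form, the second expression is {out.1, out.3} {out.2} {t1.1} {t1.2} {t1.3, t2.1, t2.2, t2.3, t3.1, t3.3} {t3.2}
The forms coincide; equal.

equal; both compose to {out.1, out.3} {out.2} {t1.1} {t1.2} {t1.3, t2.1, t2.2, t2.3, t3.1, t3.3} {t3.2}


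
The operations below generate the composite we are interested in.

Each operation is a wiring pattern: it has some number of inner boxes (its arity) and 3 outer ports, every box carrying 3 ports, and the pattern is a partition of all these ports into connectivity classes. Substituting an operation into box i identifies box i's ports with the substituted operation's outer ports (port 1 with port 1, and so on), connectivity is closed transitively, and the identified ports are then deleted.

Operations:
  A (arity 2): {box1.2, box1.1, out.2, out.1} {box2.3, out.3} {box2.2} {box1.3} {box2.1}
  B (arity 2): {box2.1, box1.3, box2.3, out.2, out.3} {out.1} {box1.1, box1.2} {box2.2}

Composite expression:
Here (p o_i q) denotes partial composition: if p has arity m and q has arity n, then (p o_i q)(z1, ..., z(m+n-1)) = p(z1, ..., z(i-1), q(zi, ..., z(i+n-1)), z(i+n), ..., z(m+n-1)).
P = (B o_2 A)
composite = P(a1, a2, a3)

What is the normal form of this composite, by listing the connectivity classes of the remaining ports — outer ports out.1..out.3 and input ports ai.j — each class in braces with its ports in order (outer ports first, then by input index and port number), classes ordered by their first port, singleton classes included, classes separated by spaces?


{out.1} {out.2, out.3, a1.3, a2.1, a2.2, a3.3} {a1.1, a1.2} {a2.3} {a3.1} {a3.2}

Treat the ports identified at B as solder joints: merge, then drop.
through A, on inputs (a2, a3): {out.1, out.2, a2.1, a2.2} {out.3, a3.3} {a2.3} {a3.1} {a3.2} (out.j = stage outer ports)
through B, on inputs (a1, a2, a3): {out.1} {out.2, out.3, a1.3, a2.1, a2.2, a3.3} {a1.1, a1.2} {a2.3} {a3.1} {a3.2} (out.j = stage outer ports)


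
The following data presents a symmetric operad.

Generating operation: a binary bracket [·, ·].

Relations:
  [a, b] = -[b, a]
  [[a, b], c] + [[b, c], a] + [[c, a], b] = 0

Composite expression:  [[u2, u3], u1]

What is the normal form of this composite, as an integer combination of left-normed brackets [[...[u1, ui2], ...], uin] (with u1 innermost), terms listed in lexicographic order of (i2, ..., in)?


-[[u1, u2], u3] + [[u1, u3], u2]

A multilinear Lie element is pinned by u1-initial words (u1 innermost).
Composite bracket: [[u2, u3], u1]
Expanding via [a, b] = ab - ba: 4 signed words (2^2 = 4).
Words beginning with u1 determine it all:
  sign of u1u2u3 is -1, so it contributes -[[u1, u2], u3]
  sign of u1u3u2 is +1, so it contributes +[[u1, u3], u2]


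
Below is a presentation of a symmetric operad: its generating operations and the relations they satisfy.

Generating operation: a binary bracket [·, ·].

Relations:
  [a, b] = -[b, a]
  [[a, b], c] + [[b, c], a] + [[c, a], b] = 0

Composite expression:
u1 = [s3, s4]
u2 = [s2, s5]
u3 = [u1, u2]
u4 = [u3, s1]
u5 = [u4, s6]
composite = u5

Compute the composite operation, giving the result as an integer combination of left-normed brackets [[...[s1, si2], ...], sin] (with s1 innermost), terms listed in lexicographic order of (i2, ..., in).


[[[[[s1, s2], s5], s3], s4], s6] - [[[[[s1, s2], s5], s4], s3], s6] - [[[[[s1, s3], s4], s2], s5], s6] + [[[[[s1, s3], s4], s5], s2], s6] + [[[[[s1, s4], s3], s2], s5], s6] - [[[[[s1, s4], s3], s5], s2], s6] - [[[[[s1, s5], s2], s3], s4], s6] + [[[[[s1, s5], s2], s4], s3], s6]

Expand each bracket as ab - ba; the s1-initial words give the coefficients.
Composite bracket: [[[[s3, s4], [s2, s5]], s1], s6]
Full expansion: 32 signed words from ab - ba (2^5 = 32).
Coefficients come from the s1-initial words:
  from s1s2s5s3s4s6, sign +1: term +[[[[[s1, s2], s5], s3], s4], s6]
  from s1s2s5s4s3s6, sign -1: term -[[[[[s1, s2], s5], s4], s3], s6]
  from s1s3s4s2s5s6, sign -1: term -[[[[[s1, s3], s4], s2], s5], s6]
  from s1s3s4s5s2s6, sign +1: term +[[[[[s1, s3], s4], s5], s2], s6]
  from s1s4s3s2s5s6, sign +1: term +[[[[[s1, s4], s3], s2], s5], s6]
  from s1s4s3s5s2s6, sign -1: term -[[[[[s1, s4], s3], s5], s2], s6]
  from s1s5s2s3s4s6, sign -1: term -[[[[[s1, s5], s2], s3], s4], s6]
  from s1s5s2s4s3s6, sign +1: term +[[[[[s1, s5], s2], s4], s3], s6]


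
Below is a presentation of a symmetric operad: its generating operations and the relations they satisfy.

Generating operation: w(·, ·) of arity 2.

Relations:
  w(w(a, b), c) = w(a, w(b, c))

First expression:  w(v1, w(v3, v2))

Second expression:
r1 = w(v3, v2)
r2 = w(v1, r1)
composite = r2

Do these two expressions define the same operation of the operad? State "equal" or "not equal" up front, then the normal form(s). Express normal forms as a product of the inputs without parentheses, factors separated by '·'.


equal: each reduces to v1 · v3 · v2

The first expression, normalized: v1 · v3 · v2
The second expression, normalized: v1 · v3 · v2
Identical normal forms: equal.


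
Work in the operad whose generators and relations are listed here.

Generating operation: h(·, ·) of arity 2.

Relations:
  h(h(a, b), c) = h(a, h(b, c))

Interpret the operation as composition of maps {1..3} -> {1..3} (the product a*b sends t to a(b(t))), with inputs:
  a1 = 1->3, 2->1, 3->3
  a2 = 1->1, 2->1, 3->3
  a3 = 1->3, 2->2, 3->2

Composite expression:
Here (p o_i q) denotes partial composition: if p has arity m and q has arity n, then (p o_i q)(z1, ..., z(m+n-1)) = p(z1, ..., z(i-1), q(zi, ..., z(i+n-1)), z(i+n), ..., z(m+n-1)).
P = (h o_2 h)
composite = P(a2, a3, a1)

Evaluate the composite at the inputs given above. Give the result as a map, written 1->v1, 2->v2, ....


1->1, 2->3, 3->1

h(a3, a1) = 1->2, 2->3, 3->2
h(a2, h(a3, a1)) = 1->1, 2->3, 3->1


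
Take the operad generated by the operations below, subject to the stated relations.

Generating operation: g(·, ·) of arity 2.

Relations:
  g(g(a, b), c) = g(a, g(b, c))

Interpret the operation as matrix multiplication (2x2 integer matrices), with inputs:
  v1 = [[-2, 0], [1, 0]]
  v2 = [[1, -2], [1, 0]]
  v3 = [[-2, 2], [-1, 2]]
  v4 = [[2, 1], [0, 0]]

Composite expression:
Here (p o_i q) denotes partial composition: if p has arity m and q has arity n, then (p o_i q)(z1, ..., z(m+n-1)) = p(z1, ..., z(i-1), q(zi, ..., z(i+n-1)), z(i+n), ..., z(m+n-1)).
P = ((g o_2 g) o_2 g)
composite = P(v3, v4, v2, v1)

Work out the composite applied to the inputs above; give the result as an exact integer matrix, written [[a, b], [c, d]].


g(v4, v2) = [[3, -4], [0, 0]]
g(g(v4, v2), v1) = [[-10, 0], [0, 0]]
g(v3, g(g(v4, v2), v1)) = [[20, 0], [10, 0]]

[[20, 0], [10, 0]]


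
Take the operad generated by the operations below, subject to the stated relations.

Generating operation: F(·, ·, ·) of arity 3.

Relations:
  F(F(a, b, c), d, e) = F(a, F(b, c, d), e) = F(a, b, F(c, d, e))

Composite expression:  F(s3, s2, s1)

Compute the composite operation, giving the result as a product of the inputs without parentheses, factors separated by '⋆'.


Key point: F is associative — brackets drop, the s-order remains.
F(s3, s2, s1) spells out as s3 ⋆ s2 ⋆ s1

s3 ⋆ s2 ⋆ s1


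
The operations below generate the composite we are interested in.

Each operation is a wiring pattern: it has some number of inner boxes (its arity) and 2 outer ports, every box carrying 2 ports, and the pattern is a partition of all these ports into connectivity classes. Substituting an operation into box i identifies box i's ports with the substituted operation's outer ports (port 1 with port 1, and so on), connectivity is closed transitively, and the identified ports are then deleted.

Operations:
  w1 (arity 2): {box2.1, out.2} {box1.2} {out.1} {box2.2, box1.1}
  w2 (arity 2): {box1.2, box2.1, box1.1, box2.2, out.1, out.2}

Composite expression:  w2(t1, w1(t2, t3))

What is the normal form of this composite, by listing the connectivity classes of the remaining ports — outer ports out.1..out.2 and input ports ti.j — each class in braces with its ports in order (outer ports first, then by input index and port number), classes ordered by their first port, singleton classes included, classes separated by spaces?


{out.1, out.2, t1.1, t1.2, t3.1} {t2.1, t3.2} {t2.2}


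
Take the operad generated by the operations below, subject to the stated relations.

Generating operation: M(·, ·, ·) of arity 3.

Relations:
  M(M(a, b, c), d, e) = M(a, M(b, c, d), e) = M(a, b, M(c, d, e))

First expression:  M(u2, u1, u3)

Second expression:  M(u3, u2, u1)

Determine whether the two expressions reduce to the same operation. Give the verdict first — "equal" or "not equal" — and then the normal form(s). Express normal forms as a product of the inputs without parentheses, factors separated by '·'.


not equal; the first gives u2 · u1 · u3 and the second u3 · u2 · u1

In normal form, the first expression is u2 · u1 · u3
In normal form, the second expression is u3 · u2 · u1
The normal forms differ: not equal.


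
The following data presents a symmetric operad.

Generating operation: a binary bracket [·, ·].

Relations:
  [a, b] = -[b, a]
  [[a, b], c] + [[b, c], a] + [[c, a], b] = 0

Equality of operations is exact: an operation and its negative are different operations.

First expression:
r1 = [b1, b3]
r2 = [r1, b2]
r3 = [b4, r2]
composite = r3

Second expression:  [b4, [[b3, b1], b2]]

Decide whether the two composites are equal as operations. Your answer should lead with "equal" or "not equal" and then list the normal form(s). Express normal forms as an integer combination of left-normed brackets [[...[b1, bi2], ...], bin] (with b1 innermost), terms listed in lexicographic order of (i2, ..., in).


not equal: they reduce to -[[[b1, b3], b2], b4] and [[[b1, b3], b2], b4]

Normal form of the first expression: -[[[b1, b3], b2], b4]
Normal form of the second expression: [[[b1, b3], b2], b4]
Different reductions; not equal.


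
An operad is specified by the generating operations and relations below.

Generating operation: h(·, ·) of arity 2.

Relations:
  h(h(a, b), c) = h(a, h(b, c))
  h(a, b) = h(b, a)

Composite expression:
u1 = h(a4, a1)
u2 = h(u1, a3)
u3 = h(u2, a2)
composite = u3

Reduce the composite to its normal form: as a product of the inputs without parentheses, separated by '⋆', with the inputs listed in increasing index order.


a1 ⋆ a2 ⋆ a3 ⋆ a4

Both nesting and order wash out for h; what remains is which a's occur.
h(a4, a1) reduces to a4 ⋆ a1
h(h(a4, a1), a3) reduces to a4 ⋆ a1 ⋆ a3
h(h(h(a4, a1), a3), a2) reduces to a4 ⋆ a1 ⋆ a3 ⋆ a2
the factors in increasing index order: a1 ⋆ a2 ⋆ a3 ⋆ a4


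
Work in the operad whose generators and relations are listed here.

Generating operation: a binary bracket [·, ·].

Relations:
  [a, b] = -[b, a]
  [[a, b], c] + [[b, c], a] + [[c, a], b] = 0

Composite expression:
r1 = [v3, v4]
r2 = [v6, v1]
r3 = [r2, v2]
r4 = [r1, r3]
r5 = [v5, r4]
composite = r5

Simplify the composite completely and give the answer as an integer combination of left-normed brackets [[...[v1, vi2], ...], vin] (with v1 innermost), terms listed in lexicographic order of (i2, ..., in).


Left-normed coefficients sit on the v1-initial expansion words.
Composite bracket: [v5, [[v3, v4], [[v6, v1], v2]]]
The bracket unfolds into 32 signed words via [a, b] = ab - ba (2^5 = 32).
Coefficients come from the v1-initial words:
  from v1v6v2v3v4v5, sign -1: term -[[[[[v1, v6], v2], v3], v4], v5]
  from v1v6v2v4v3v5, sign +1: term +[[[[[v1, v6], v2], v4], v3], v5]

-[[[[[v1, v6], v2], v3], v4], v5] + [[[[[v1, v6], v2], v4], v3], v5]


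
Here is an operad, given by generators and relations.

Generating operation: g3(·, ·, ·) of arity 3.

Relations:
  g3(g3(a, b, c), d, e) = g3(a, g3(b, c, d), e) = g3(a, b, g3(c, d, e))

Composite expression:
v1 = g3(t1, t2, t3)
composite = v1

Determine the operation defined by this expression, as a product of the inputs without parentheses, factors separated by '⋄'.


t1 ⋄ t2 ⋄ t3

Under associativity of g3, the answer is the t's in reading order.
g3(t1, t2, t3) reduces to t1 ⋄ t2 ⋄ t3


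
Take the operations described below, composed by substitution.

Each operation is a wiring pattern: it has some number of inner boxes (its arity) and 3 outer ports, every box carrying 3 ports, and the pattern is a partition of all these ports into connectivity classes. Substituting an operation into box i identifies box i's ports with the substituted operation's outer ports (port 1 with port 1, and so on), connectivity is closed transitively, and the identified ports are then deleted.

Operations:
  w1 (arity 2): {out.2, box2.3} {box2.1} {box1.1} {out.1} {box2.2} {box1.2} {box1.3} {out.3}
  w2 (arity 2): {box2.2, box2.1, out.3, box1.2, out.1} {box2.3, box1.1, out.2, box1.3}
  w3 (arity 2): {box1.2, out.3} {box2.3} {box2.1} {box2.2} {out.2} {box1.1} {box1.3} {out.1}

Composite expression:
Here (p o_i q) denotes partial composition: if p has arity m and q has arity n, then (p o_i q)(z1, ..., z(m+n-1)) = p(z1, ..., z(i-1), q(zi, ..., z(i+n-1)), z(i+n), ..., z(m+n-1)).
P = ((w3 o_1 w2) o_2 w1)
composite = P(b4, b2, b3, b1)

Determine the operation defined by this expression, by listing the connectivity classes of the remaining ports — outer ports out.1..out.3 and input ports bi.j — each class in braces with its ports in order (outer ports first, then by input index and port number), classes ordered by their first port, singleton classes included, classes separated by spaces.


After gluing at w3, chains via deleted ports link the b-ports.
the subtree at w1 composes to {out.1} {out.2, b3.3} {out.3} {b2.1} {b2.2} {b2.3} {b3.1} {b3.2} on (b2, b3); out.j = own outer ports
the subtree at w2 composes to {out.1, out.3, b3.3, b4.2} {out.2, b4.1, b4.3} {b2.1} {b2.2} {b2.3} {b3.1} {b3.2} on (b4, b2, b3); out.j = own outer ports
the subtree at w3 composes to {out.1} {out.2} {out.3, b4.1, b4.3} {b1.1} {b1.2} {b1.3} {b2.1} {b2.2} {b2.3} {b3.1} {b3.2} {b3.3, b4.2} on (b4, b2, b3, b1); out.j = own outer ports

{out.1} {out.2} {out.3, b4.1, b4.3} {b1.1} {b1.2} {b1.3} {b2.1} {b2.2} {b2.3} {b3.1} {b3.2} {b3.3, b4.2}
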